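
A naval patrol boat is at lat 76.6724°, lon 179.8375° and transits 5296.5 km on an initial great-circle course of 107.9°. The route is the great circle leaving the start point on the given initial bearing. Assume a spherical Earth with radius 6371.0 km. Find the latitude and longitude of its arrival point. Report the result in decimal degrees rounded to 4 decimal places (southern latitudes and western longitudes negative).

latitude 37.1128°, longitude -118.3200°

Angular distance δ = d/R = 5296.5 / 6371 = 0.831345 rad.
Start latitude φ₁ = 1.338186 rad; initial bearing θ = 1.883210 rad.
Applying the spherical law of cosines for sides, sin φ₂ = sin φ₁ cos δ + cos φ₁ sin δ cos θ = 0.603386, so φ₂ = 37.1128°.
For the longitude increment, Δλ = atan2( sin θ sin δ cos φ₁, cos δ − sin φ₁ sin φ₂ ) = atan2(0.162072, 0.086747) = 61.8425°.
λ₂ = 179.8375° + 61.8425° = 241.6800°, normalized to (−180°, 180°] → -118.3200°.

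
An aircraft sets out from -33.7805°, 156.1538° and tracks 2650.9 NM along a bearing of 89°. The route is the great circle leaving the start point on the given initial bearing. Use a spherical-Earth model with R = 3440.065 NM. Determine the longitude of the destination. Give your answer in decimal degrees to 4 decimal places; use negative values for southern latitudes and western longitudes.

longitude -154.7384°

The arc subtends δ = 2650.9/3440.065 = 0.770596 rad at the centre.
Converting: φ₁ = -0.589581 rad, θ = 1.553343 rad.
Applying the spherical law of cosines for sides, sin φ₂ = sin φ₁ cos δ + cos φ₁ sin δ cos θ = -0.388832, so φ₂ = -22.8819°.
Then Δλ = atan2(0.578877, 0.501300) = 0.857094 rad, from sin θ sin δ cos φ₁ over cos δ − sin φ₁ sin φ₂.
λ₂ = 156.1538° + 49.1078° = 205.2616°, normalized to (−180°, 180°] → -154.7384°.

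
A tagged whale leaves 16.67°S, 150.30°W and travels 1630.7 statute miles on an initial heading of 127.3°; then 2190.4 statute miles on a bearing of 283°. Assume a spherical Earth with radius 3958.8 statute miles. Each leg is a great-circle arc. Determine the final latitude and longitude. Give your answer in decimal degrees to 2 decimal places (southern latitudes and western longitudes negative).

latitude -18.58°, longitude -161.49°

Apply the spherical direct solution leg by leg, carrying full precision between legs.
Leg 1: from (-16.67°, -150.30°), δ = 1630.7/3958.8 = 0.411918 rad, θ = 127.3° → φ = -29.69°, λ = -128.79°.
Leg 2: from (-29.69°, -128.79°), δ = 2190.4/3958.8 = 0.553299 rad, θ = 283° → φ = -18.58°, λ = -161.49°.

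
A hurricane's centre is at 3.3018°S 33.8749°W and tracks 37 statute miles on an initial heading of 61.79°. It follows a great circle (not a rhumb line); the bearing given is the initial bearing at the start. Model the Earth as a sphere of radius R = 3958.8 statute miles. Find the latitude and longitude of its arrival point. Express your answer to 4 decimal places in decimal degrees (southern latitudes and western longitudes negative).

latitude -3.0486°, longitude -33.4023°

The arc subtends δ = 37/3958.8 = 0.009346 rad at the centre.
Start latitude φ₁ = -0.057627 rad; initial bearing θ = 1.078439 rad.
Applying the spherical law of cosines for sides, sin φ₂ = sin φ₁ cos δ + cos φ₁ sin δ cos θ = -0.053182, so φ₂ = -3.0486°.
For the longitude increment, Δλ = atan2( sin θ sin δ cos φ₁, cos δ − sin φ₁ sin φ₂ ) = atan2(0.008222, 0.996893) = 0.4726°.
λ₂ = -33.8749° + 0.4726° = -33.4023°.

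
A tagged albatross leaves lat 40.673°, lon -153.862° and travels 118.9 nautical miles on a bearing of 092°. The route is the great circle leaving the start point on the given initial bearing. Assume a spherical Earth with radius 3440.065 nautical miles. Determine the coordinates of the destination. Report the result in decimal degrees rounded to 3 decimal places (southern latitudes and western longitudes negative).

latitude 40.575°, longitude -151.256°

The arc subtends δ = 118.9/3440.065 = 0.034563 rad at the centre.
Converting: φ₁ = 0.709878 rad, θ = 1.605703 rad.
sin φ₂ = sin φ₁ cos δ + cos φ₁ sin δ cos θ = (0.651741)(0.999403) + (0.758442)(0.034556)(-0.034899) = 0.650437
φ₂ = asin(0.650437) = 0.708160 rad = 40.575°.
Δλ = atan2( sin θ sin δ cos φ₁ , cos δ − sin φ₁ sin φ₂ ) = atan2(0.026193, 0.575486) = 0.045483 rad = 2.606°.
Hence λ₂ = -153.862° + 2.606° = -151.256°.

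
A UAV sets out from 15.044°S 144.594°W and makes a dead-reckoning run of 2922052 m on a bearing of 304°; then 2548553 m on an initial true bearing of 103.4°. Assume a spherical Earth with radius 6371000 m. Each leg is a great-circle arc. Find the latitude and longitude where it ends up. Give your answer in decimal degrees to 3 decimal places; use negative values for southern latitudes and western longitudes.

latitude -4.841°, longitude -143.782°

Apply the spherical direct solution leg by leg, carrying full precision between legs.
Leg 1: from (-15.044°, -144.594°), δ = 2922052/6371000 = 0.458649 rad, θ = 304° → φ = 0.364°, λ = -166.128°.
Leg 2: from (0.364°, -166.128°), δ = 2548553/6371000 = 0.400024 rad, θ = 103.4° → φ = -4.841°, λ = -143.782°.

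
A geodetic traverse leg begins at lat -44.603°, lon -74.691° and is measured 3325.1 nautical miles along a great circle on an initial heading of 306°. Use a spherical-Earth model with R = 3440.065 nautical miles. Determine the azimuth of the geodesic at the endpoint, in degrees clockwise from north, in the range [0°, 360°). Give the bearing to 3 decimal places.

δ = 3325.1/3440.065 = 0.966581 rad (55.3810°).
With φ₁ = -44.603° = -0.778469 rad and θ = 306° = 5.340708 rad:
sin φ₂ = sin φ₁ cos δ + cos φ₁ sin δ cos θ = (-0.702190)(0.568117) + (0.711989)(0.822948)(0.587785) = -0.054525
φ₂ = asin(-0.054525) = -0.054552 rad = -3.126°.
For the longitude increment, Δλ = atan2( sin θ sin δ cos φ₁, cos δ − sin φ₁ sin φ₂ ) = atan2(-0.474027, 0.529830) = -41.818°.
Hence λ₂ = -74.691° + -41.818° = -116.509°.
The forward bearing on arrival equals the back-azimuth from the destination plus 180°.
Back-azimuth from P₂ (-3.126°, -116.509°) to P₁ (-44.603°, -74.691°), with Δλ' = λ₁ − λ₂ = 41.818°: atan2( sin Δλ' cos φ₁ , cos φ₂ sin φ₁ − sin φ₂ cos φ₁ cos Δλ' ) = 144.769°.
Final bearing = (144.769° + 180°) mod 360° = 324.769°.

final bearing 324.769°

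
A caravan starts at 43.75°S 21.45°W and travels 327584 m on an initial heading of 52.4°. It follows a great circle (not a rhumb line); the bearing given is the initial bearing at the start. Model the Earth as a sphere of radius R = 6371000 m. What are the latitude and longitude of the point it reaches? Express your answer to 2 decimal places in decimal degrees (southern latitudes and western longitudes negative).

δ = 327584/6371000 = 0.051418 rad (2.9460°).
Start latitude φ₁ = -0.763582 rad; initial bearing θ = 0.914553 rad.
sin φ₂ = sin φ₁ cos δ + cos φ₁ sin δ cos θ = (-0.691513)(0.998678) + (0.722364)(0.051395)(0.610145) = -0.667947
φ₂ = asin(-0.667947) = -0.731446 rad = -41.91°.
Then Δλ = atan2(0.029415, 0.536784) = 0.054743 rad, from sin θ sin δ cos φ₁ over cos δ − sin φ₁ sin φ₂.
λ₂ = λ₁ + Δλ = -18.31°.

latitude -41.91°, longitude -18.31°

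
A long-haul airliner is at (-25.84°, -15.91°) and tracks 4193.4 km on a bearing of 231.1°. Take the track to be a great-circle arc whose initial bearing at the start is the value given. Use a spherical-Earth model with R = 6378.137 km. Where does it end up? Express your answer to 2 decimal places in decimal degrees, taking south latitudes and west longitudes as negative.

δ = 4193.4/6378.137 = 0.657465 rad (37.6700°).
With φ₁ = -25.84° = -0.450993 rad and θ = 231.1° = 4.033456 rad:
Destination latitude: φ₂ = arcsin( sin φ₁ cos δ + cos φ₁ sin δ cos θ ) = arcsin(-0.690388) = -43.66°.
Then Δλ = atan2(-0.428041, 0.490632) = -0.717372 rad, from sin θ sin δ cos φ₁ over cos δ − sin φ₁ sin φ₂.
Hence λ₂ = -15.91° + -41.10° = -57.01°.

latitude -43.66°, longitude -57.01°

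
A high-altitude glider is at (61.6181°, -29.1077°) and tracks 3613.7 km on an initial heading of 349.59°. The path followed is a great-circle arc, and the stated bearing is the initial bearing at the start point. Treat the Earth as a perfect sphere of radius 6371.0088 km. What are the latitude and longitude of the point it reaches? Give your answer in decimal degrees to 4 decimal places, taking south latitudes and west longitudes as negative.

δ = 3613.7/6371.0088 = 0.567210 rad (32.4987°).
With φ₁ = 61.6181° = 1.075439 rad and θ = 349.59° = 6.101497 rad:
Destination latitude: φ₂ = arcsin( sin φ₁ cos δ + cos φ₁ sin δ cos θ ) = arcsin(0.993216) = 83.3223°.
For the longitude increment, Δλ = atan2( sin θ sin δ cos φ₁, cos δ − sin φ₁ sin φ₂ ) = atan2(-0.046147, -0.030427) = -123.3985°.
λ₂ = λ₁ + Δλ = -152.5062°.

latitude 83.3223°, longitude -152.5062°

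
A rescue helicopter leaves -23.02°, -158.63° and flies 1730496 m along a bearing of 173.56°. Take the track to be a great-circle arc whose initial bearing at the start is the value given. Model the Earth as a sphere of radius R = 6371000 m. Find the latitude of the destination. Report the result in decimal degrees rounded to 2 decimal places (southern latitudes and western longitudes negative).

The arc subtends δ = 1730496/6371000 = 0.271621 rad at the centre.
Start latitude φ₁ = -0.401775 rad; initial bearing θ = 3.029193 rad.
Destination latitude: φ₂ = arcsin( sin φ₁ cos δ + cos φ₁ sin δ cos θ ) = arcsin(-0.622086) = -38.47°.
Δλ = atan2( sin θ sin δ cos φ₁ , cos δ − sin φ₁ sin φ₂ ) = atan2(0.027696, 0.720069) = 0.038444 rad = 2.20°.
λ₂ = -158.63° + 2.20° = -156.43°.

latitude -38.47°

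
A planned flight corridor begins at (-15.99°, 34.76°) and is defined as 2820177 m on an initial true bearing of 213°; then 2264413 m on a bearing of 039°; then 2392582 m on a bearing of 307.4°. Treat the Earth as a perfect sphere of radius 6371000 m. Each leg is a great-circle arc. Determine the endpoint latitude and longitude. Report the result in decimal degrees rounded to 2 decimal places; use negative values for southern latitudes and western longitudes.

Apply the spherical direct solution leg by leg, carrying full precision between legs.
Leg 1: from (-15.99°, 34.76°), δ = 2820177/6371000 = 0.442658 rad, θ = 213° → φ = -36.46°, λ = 17.90°.
Leg 2: from (-36.46°, 17.90°), δ = 2264413/6371000 = 0.355425 rad, θ = 39° → φ = -19.85°, λ = 31.36°.
Leg 3: from (-19.85°, 31.36°), δ = 2392582/6371000 = 0.375543 rad, θ = 307.4° → φ = -6.11°, λ = 14.32°.

latitude -6.11°, longitude 14.32°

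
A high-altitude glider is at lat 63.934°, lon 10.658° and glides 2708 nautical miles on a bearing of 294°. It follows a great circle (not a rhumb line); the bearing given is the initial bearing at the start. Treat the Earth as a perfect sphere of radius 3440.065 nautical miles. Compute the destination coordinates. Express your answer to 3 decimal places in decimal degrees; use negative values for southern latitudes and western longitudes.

latitude 49.521°, longitude -74.807°

Central angle δ = d/R = 0.787194 rad.
Converting: φ₁ = 1.115859 rad, θ = 5.131268 rad.
Applying the spherical law of cosines for sides, sin φ₂ = sin φ₁ cos δ + cos φ₁ sin δ cos θ = 0.760647, so φ₂ = 49.521°.
For the longitude increment, Δλ = atan2( sin θ sin δ cos φ₁, cos δ − sin φ₁ sin φ₂ ) = atan2(-0.284354, 0.022555) = -85.465°.
λ₂ = λ₁ + Δλ = -74.807°.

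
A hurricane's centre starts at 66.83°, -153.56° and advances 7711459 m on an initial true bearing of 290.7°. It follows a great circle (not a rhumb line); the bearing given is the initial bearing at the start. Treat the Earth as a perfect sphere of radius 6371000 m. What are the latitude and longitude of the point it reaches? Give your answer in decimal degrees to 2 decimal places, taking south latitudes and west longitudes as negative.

Angular distance δ = d/R = 7711459 / 6371000 = 1.210400 rad.
With φ₁ = 66.83° = 1.166404 rad and θ = 290.7° = 5.073672 rad:
sin φ₂ = sin φ₁ cos δ + cos φ₁ sin δ cos θ = (0.919341)(0.352645) + (0.393461)(0.935757)(0.353475) = 0.454345
φ₂ = asin(0.454345) = 0.471637 rad = 27.02°.
Then Δλ = atan2(-0.344415, -0.065053) = -1.757477 rad, from sin θ sin δ cos φ₁ over cos δ − sin φ₁ sin φ₂.
λ₂ = -153.56° + -100.70° = -254.26°, normalized to (−180°, 180°] → 105.74°.

latitude 27.02°, longitude 105.74°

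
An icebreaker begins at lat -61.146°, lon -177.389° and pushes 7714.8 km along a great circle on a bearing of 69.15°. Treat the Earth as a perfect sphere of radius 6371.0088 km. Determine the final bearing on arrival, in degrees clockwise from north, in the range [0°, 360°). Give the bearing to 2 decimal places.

δ = 7714.8/6371.0088 = 1.210923 rad (69.3808°).
Start latitude φ₁ = -1.067199 rad; initial bearing θ = 1.206895 rad.
sin φ₂ = sin φ₁ cos δ + cos φ₁ sin δ cos θ = (-0.875852)(0.352156) + (0.482579)(0.935941)(0.355923) = -0.147678
φ₂ = asin(-0.147678) = -0.148220 rad = -8.492°.
For the longitude increment, Δλ = atan2( sin θ sin δ cos φ₁, cos δ − sin φ₁ sin φ₂ ) = atan2(0.422089, 0.222811) = 62.171°.
λ₂ = λ₁ + Δλ = -115.218°.
The forward bearing on arrival equals the back-azimuth from the destination plus 180°.
Back-azimuth from P₂ (-8.49°, -115.22°) to P₁ (-61.15°, -177.39°), with Δλ' = λ₁ − λ₂ = -62.17°: atan2( sin Δλ' cos φ₁ , cos φ₂ sin φ₁ − sin φ₂ cos φ₁ cos Δλ' ) = 207.13°.
Final bearing = (207.13° + 180°) mod 360° = 27.13°.

final bearing 27.13°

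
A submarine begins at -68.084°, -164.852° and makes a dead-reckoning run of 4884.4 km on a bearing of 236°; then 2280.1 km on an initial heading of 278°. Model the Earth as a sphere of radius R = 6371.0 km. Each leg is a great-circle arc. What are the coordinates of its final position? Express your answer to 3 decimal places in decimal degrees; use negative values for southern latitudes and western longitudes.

Apply the spherical direct solution leg by leg, carrying full precision between legs.
Leg 1: from (-68.084°, -164.852°), δ = 4884.4/6371 = 0.766661 rad, θ = 236° → φ = -54.388°, λ = 96.150°.
Leg 2: from (-54.388°, 96.150°), δ = 2280.1/6371 = 0.357887 rad, θ = 278° → φ = -47.145°, λ = 65.485°.

latitude -47.145°, longitude 65.485°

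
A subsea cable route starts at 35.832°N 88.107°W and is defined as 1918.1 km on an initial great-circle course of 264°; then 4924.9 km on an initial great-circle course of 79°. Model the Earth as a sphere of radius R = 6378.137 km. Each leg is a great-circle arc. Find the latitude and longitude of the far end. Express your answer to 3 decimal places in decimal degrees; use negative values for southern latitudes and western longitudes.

Apply the spherical direct solution leg by leg, carrying full precision between legs.
Leg 1: from (35.832°, -88.107°), δ = 1918.1/6378.137 = 0.300730 rad, θ = 264° → φ = 32.278°, λ = -108.499°.
Leg 2: from (32.278°, -108.499°), δ = 4924.9/6378.137 = 0.772153 rad, θ = 79° → φ = 29.679°, λ = -56.475°.

latitude 29.679°, longitude -56.475°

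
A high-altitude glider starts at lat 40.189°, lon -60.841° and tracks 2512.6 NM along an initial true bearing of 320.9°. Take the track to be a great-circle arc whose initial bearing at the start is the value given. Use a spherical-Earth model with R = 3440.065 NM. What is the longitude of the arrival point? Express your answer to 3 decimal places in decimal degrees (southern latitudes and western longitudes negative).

Angular distance δ = d/R = 2512.6 / 3440.065 = 0.730393 rad.
With φ₁ = 40.189° = 0.701430 rad and θ = 320.9° = 5.600762 rad:
Applying the spherical law of cosines for sides, sin φ₂ = sin φ₁ cos δ + cos φ₁ sin δ cos θ = 0.876219, so φ₂ = 61.190°.
For the longitude increment, Δλ = atan2( sin θ sin δ cos φ₁, cos δ − sin φ₁ sin φ₂ ) = atan2(-0.321429, 0.179478) = -60.822°.
Hence λ₂ = -60.841° + -60.822° = -121.663°.

longitude -121.663°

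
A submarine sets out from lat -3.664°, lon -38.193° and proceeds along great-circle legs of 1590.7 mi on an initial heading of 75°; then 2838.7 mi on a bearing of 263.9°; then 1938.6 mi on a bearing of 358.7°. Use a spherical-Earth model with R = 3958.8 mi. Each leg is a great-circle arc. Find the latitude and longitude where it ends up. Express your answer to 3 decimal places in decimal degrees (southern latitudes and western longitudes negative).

latitude 25.874°, longitude -57.495°

Apply the spherical direct solution leg by leg, carrying full precision between legs.
Leg 1: from (-3.664°, -38.193°), δ = 1590.7/3958.8 = 0.401814 rad, θ = 75° → φ = 2.419°, λ = -15.977°.
Leg 2: from (2.419°, -15.977°), δ = 2838.7/3958.8 = 0.717061 rad, θ = 263.9° → φ = -2.176°, λ = -56.815°.
Leg 3: from (-2.176°, -56.815°), δ = 1938.6/3958.8 = 0.489694 rad, θ = 358.7° → φ = 25.874°, λ = -57.495°.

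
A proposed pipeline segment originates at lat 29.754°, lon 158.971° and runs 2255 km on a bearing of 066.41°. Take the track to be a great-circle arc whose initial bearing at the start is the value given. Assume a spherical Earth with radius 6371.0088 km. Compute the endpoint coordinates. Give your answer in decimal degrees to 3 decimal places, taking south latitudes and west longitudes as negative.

δ = 2255/6371.0088 = 0.353947 rad (20.2797°).
Start latitude φ₁ = 0.519305 rad; initial bearing θ = 1.159073 rad.
Destination latitude: φ₂ = arcsin( sin φ₁ cos δ + cos φ₁ sin δ cos θ ) = arcsin(0.585934) = 35.869°.
Δλ = atan2( sin θ sin δ cos φ₁ , cos δ − sin φ₁ sin φ₂ ) = atan2(0.275762, 0.647226) = 0.402775 rad = 23.077°.
λ₂ = 158.971° + 23.077° = 182.048°, normalized to (−180°, 180°] → -177.952°.

latitude 35.869°, longitude -177.952°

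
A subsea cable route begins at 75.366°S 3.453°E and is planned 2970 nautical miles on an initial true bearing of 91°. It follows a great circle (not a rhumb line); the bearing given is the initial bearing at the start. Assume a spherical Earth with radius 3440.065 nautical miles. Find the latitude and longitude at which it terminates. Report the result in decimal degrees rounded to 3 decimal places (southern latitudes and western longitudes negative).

latitude -39.210°, longitude 82.188°

The arc subtends δ = 2970/3440.065 = 0.863356 rad at the centre.
With φ₁ = -75.366° = -1.315385 rad and θ = 91° = 1.588250 rad:
sin φ₂ = sin φ₁ cos δ + cos φ₁ sin δ cos θ = (-0.967559)(0.649891) + (0.252644)(0.760028)(-0.017452) = -0.632159
φ₂ = asin(-0.632159) = -0.684336 rad = -39.210°.
Then Δλ = atan2(0.191987, 0.038239) = 1.374193 rad, from sin θ sin δ cos φ₁ over cos δ − sin φ₁ sin φ₂.
λ₂ = λ₁ + Δλ = 82.188°.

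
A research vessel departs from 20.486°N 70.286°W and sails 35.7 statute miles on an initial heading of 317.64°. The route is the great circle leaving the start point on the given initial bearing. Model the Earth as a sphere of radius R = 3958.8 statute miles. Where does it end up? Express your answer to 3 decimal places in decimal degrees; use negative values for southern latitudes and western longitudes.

Angular distance δ = d/R = 35.7 / 3958.8 = 0.009018 rad.
With φ₁ = 20.486° = 0.357548 rad and θ = 317.64° = 5.543864 rad:
Applying the spherical law of cosines for sides, sin φ₂ = sin φ₁ cos δ + cos φ₁ sin δ cos θ = 0.356206, so φ₂ = 20.867°.
For the longitude increment, Δλ = atan2( sin θ sin δ cos φ₁, cos δ − sin φ₁ sin φ₂ ) = atan2(-0.005692, 0.875295) = -0.373°.
Hence λ₂ = -70.286° + -0.373° = -70.659°.

latitude 20.867°, longitude -70.659°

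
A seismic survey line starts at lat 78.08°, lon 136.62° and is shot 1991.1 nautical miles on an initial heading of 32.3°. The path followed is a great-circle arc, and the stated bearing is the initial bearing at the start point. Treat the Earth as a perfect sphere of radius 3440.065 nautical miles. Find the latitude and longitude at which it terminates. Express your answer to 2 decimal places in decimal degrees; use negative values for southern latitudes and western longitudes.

δ = 1991.1/3440.065 = 0.578797 rad (33.1626°).
Start latitude φ₁ = 1.362753 rad; initial bearing θ = 0.563741 rad.
Destination latitude: φ₂ = arcsin( sin φ₁ cos δ + cos φ₁ sin δ cos θ ) = arcsin(0.914571) = 66.14°.
Then Δλ = atan2(0.060373, -0.057729) = 2.333811 rad, from sin θ sin δ cos φ₁ over cos δ − sin φ₁ sin φ₂.
λ₂ = 136.62° + 133.72° = 270.34°, normalized to (−180°, 180°] → -89.66°.

latitude 66.14°, longitude -89.66°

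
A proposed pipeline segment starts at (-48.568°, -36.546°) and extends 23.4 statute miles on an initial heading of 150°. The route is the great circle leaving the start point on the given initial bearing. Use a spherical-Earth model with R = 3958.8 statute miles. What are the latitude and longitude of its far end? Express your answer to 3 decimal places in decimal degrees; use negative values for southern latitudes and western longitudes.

latitude -48.861°, longitude -36.289°

Angular distance δ = d/R = 23.4 / 3958.8 = 0.005911 rad.
With φ₁ = -48.568° = -0.847672 rad and θ = 150° = 2.617994 rad:
Applying the spherical law of cosines for sides, sin φ₂ = sin φ₁ cos δ + cos φ₁ sin δ cos θ = -0.753116, so φ₂ = -48.861°.
Δλ = atan2( sin θ sin δ cos φ₁ , cos δ − sin φ₁ sin φ₂ ) = atan2(0.001956, 0.435340) = 0.004492 rad = 0.257°.
Hence λ₂ = -36.546° + 0.257° = -36.289°.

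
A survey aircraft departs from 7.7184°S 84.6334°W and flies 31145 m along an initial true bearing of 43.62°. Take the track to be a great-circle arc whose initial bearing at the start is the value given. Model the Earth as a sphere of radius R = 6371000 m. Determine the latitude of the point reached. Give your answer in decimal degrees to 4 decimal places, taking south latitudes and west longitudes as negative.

latitude -7.5156°

Central angle δ = d/R = 0.004889 rad.
With φ₁ = -7.7184° = -0.134711 rad and θ = 43.62° = 0.761313 rad:
Applying the spherical law of cosines for sides, sin φ₂ = sin φ₁ cos δ + cos φ₁ sin δ cos θ = -0.130796, so φ₂ = -7.5156°.
Then Δλ = atan2(0.003342, 0.982422) = 0.003402 rad, from sin θ sin δ cos φ₁ over cos δ − sin φ₁ sin φ₂.
λ₂ = -84.6334° + 0.1949° = -84.4385°.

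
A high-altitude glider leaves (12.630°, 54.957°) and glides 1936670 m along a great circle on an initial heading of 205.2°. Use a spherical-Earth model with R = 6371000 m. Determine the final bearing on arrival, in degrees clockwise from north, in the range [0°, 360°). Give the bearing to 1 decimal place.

Central angle δ = d/R = 0.303982 rad.
Start latitude φ₁ = 0.220435 rad; initial bearing θ = 3.581416 rad.
Destination latitude: φ₂ = arcsin( sin φ₁ cos δ + cos φ₁ sin δ cos θ ) = arcsin(-0.055652) = -3.190°.
Then Δλ = atan2(-0.124361, 0.966321) = -0.127992 rad, from sin θ sin δ cos φ₁ over cos δ − sin φ₁ sin φ₂.
λ₂ = 54.957° + -7.333° = 47.624°.
The forward bearing on arrival equals the back-azimuth from the destination plus 180°.
Back-azimuth from P₂ (-3.2°, 47.6°) to P₁ (12.6°, 55.0°), with Δλ' = λ₁ − λ₂ = 7.3°: atan2( sin Δλ' cos φ₁ , cos φ₂ sin φ₁ − sin φ₂ cos φ₁ cos Δλ' ) = 24.6°.
Final bearing = (24.6° + 180°) mod 360° = 204.6°.

final bearing 204.6°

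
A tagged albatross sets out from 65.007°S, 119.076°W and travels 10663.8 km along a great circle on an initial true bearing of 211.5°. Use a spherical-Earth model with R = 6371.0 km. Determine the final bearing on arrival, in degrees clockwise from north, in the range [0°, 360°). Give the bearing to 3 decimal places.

final bearing 346.765°

δ = 10663.8/6371 = 1.673803 rad (95.9019°).
Start latitude φ₁ = -1.134586 rad; initial bearing θ = 3.691371 rad.
Applying the spherical law of cosines for sides, sin φ₂ = sin φ₁ cos δ + cos φ₁ sin δ cos θ = -0.265141, so φ₂ = -15.375°.
Then Δλ = atan2(-0.219589, -0.343138) = -2.572318 rad, from sin θ sin δ cos φ₁ over cos δ − sin φ₁ sin φ₂.
λ₂ = -119.076° + -147.383° = -266.459°, normalized to (−180°, 180°] → 93.541°.
The forward bearing on arrival equals the back-azimuth from the destination plus 180°.
Back-azimuth from P₂ (-15.375°, 93.541°) to P₁ (-65.007°, -119.076°), with Δλ' = λ₁ − λ₂ = -212.617°: atan2( sin Δλ' cos φ₁ , cos φ₂ sin φ₁ − sin φ₂ cos φ₁ cos Δλ' ) = 166.765°.
Final bearing = (166.765° + 180°) mod 360° = 346.765°.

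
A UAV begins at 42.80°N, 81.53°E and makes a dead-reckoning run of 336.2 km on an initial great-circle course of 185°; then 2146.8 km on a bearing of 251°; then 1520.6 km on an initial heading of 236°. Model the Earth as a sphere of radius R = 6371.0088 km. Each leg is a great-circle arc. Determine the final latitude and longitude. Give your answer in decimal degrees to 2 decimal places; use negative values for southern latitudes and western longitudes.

Apply the spherical direct solution leg by leg, carrying full precision between legs.
Leg 1: from (42.80°, 81.53°), δ = 336.2/6371.0088 = 0.052770 rad, θ = 185° → φ = 39.79°, λ = 81.19°.
Leg 2: from (39.79°, 81.19°), δ = 2146.8/6371.0088 = 0.336964 rad, θ = 251° → φ = 31.42°, λ = 59.70°.
Leg 3: from (31.42°, 59.70°), δ = 1520.6/6371.0088 = 0.238675 rad, θ = 236° → φ = 23.18°, λ = 47.39°.

latitude 23.18°, longitude 47.39°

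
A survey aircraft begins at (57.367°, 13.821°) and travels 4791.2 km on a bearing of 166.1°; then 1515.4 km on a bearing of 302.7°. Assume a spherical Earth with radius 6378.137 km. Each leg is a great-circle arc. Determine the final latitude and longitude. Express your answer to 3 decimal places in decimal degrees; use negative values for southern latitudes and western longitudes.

Apply the spherical direct solution leg by leg, carrying full precision between legs.
Leg 1: from (57.367°, 13.821°), δ = 4791.2/6378.137 = 0.751191 rad, θ = 166.1° → φ = 14.965°, λ = 23.592°.
Leg 2: from (14.965°, 23.592°), δ = 1515.4/6378.137 = 0.237593 rad, θ = 302.7° → φ = 21.951°, λ = 11.262°.

latitude 21.951°, longitude 11.262°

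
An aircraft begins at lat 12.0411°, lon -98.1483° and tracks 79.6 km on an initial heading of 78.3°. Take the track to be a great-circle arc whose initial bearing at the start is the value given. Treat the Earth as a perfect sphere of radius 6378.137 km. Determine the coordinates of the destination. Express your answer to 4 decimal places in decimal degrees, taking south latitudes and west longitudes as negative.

latitude 12.1852°, longitude -97.4320°

The arc subtends δ = 79.6/6378.137 = 0.012480 rad at the centre.
With φ₁ = 12.0411° = 0.210157 rad and θ = 78.3° = 1.366593 rad:
Applying the spherical law of cosines for sides, sin φ₂ = sin φ₁ cos δ + cos φ₁ sin δ cos θ = 0.211072, so φ₂ = 12.1852°.
Δλ = atan2( sin θ sin δ cos φ₁ , cos δ − sin φ₁ sin φ₂ ) = atan2(0.011952, 0.955890) = 0.012503 rad = 0.7163°.
Hence λ₂ = -98.1483° + 0.7163° = -97.4320°.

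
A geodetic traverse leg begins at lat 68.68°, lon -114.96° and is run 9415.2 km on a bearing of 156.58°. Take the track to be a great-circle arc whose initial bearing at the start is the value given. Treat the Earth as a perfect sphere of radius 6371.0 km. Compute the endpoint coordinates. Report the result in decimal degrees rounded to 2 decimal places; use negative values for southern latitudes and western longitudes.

latitude -14.22°, longitude -90.86°

δ = 9415.2/6371 = 1.477821 rad (84.6729°).
With φ₁ = 68.68° = 1.198692 rad and θ = 156.58° = 2.732837 rad:
Destination latitude: φ₂ = arcsin( sin φ₁ cos δ + cos φ₁ sin δ cos θ ) = arcsin(-0.245695) = -14.22°.
For the longitude increment, Δλ = atan2( sin θ sin δ cos φ₁, cos δ − sin φ₁ sin φ₂ ) = atan2(0.143886, 0.321722) = 24.10°.
λ₂ = -114.96° + 24.10° = -90.86°.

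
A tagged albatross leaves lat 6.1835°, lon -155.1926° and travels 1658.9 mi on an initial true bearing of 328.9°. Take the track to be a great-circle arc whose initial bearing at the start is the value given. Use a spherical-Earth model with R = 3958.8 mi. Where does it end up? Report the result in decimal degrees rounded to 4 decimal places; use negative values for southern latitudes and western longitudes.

δ = 1658.9/3958.8 = 0.419041 rad (24.0093°).
Converting: φ₁ = 0.107922 rad, θ = 5.740388 rad.
Applying the spherical law of cosines for sides, sin φ₂ = sin φ₁ cos δ + cos φ₁ sin δ cos θ = 0.444769, so φ₂ = 26.4085°.
For the longitude increment, Δλ = atan2( sin θ sin δ cos φ₁, cos δ − sin φ₁ sin φ₂ ) = atan2(-0.208947, 0.865572) = -13.5714°.
λ₂ = -155.1926° + -13.5714° = -168.7640°.

latitude 26.4085°, longitude -168.7640°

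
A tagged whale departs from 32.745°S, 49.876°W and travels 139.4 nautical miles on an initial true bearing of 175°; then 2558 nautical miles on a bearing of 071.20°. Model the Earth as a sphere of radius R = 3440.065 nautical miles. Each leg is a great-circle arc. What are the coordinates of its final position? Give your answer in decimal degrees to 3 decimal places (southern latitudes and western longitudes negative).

Apply the spherical direct solution leg by leg, carrying full precision between legs.
Leg 1: from (-32.745°, -49.876°), δ = 139.4/3440.065 = 0.040522 rad, θ = 175° → φ = -35.058°, λ = -49.629°.
Leg 2: from (-35.058°, -49.629°), δ = 2558/3440.065 = 0.743591 rad, θ = 71.2° → φ = -14.135°, λ = -8.266°.

latitude -14.135°, longitude -8.266°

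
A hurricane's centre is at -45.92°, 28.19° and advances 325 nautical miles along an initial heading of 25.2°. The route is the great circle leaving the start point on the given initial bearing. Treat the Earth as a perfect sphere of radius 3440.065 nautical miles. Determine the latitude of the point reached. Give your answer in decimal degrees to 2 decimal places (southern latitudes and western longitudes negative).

δ = 325/3440.065 = 0.094475 rad (5.4130°).
Start latitude φ₁ = -0.801455 rad; initial bearing θ = 0.439823 rad.
Applying the spherical law of cosines for sides, sin φ₂ = sin φ₁ cos δ + cos φ₁ sin δ cos θ = -0.655786, so φ₂ = -40.98°.
Δλ = atan2( sin θ sin δ cos φ₁ , cos δ − sin φ₁ sin φ₂ ) = atan2(0.027942, 0.524444) = 0.053228 rad = 3.05°.
Hence λ₂ = 28.19° + 3.05° = 31.24°.

latitude -40.98°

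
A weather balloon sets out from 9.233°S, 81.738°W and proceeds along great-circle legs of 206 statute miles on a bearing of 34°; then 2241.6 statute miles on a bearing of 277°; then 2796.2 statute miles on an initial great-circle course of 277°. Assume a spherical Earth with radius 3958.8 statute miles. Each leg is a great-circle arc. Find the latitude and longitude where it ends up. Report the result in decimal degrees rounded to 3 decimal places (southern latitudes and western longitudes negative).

Apply the spherical direct solution leg by leg, carrying full precision between legs.
Leg 1: from (-9.233°, -81.738°), δ = 206/3958.8 = 0.052036 rad, θ = 34° → φ = -6.758°, λ = -80.060°.
Leg 2: from (-6.758°, -80.060°), δ = 2241.6/3958.8 = 0.566232 rad, θ = 277° → φ = -1.970°, λ = -112.253°.
Leg 3: from (-1.970°, -112.253°), δ = 2796.2/3958.8 = 0.706325 rad, θ = 277° → φ = 3.032°, λ = -152.426°.

latitude 3.032°, longitude -152.426°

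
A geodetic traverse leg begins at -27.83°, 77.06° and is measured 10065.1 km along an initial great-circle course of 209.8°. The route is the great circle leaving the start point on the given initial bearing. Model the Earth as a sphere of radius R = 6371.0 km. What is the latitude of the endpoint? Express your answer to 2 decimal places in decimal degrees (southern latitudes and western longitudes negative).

The arc subtends δ = 10065.1/6371 = 1.579830 rad at the centre.
Converting: φ₁ = -0.485725 rad, θ = 3.661701 rad.
Destination latitude: φ₂ = arcsin( sin φ₁ cos δ + cos φ₁ sin δ cos θ ) = arcsin(-0.763148) = -49.74°.
Δλ = atan2( sin θ sin δ cos φ₁ , cos δ − sin φ₁ sin φ₂ ) = atan2(-0.439474, -0.365309) = -2.264299 rad = -129.73°.
λ₂ = 77.06° + -129.73° = -52.67°.

latitude -49.74°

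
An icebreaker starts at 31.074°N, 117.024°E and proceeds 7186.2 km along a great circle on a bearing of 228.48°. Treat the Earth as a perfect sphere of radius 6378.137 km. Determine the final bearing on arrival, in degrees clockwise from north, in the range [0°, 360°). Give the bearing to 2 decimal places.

The arc subtends δ = 7186.2/6378.137 = 1.126693 rad at the centre.
Converting: φ₁ = 0.542344 rad, θ = 3.987728 rad.
Destination latitude: φ₂ = arcsin( sin φ₁ cos δ + cos φ₁ sin δ cos θ ) = arcsin(-0.290923) = -16.913°.
For the longitude increment, Δλ = atan2( sin θ sin δ cos φ₁, cos δ − sin φ₁ sin φ₂ ) = atan2(-0.579076, 0.579807) = -44.964°.
Hence λ₂ = 117.024° + -44.964° = 72.060°.
The forward bearing on arrival equals the back-azimuth from the destination plus 180°.
Back-azimuth from P₂ (-16.91°, 72.06°) to P₁ (31.07°, 117.02°), with Δλ' = λ₁ − λ₂ = 44.96°: atan2( sin Δλ' cos φ₁ , cos φ₂ sin φ₁ − sin φ₂ cos φ₁ cos Δλ' ) = 42.09°.
Final bearing = (42.09° + 180°) mod 360° = 222.09°.

final bearing 222.09°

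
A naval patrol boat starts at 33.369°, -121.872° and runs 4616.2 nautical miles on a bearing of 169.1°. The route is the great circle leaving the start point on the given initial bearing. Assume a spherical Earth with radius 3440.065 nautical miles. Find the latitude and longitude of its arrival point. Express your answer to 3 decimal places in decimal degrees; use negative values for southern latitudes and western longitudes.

latitude -42.367°, longitude -107.438°

δ = 4616.2/3440.065 = 1.341893 rad (76.8848°).
With φ₁ = 33.369° = 0.582399 rad and θ = 169.1° = 2.951352 rad:
Destination latitude: φ₂ = arcsin( sin φ₁ cos δ + cos φ₁ sin δ cos θ ) = arcsin(-0.673881) = -42.367°.
For the longitude increment, Δλ = atan2( sin θ sin δ cos φ₁, cos δ − sin φ₁ sin φ₂ ) = atan2(0.153803, 0.597563) = 14.434°.
λ₂ = -121.872° + 14.434° = -107.438°.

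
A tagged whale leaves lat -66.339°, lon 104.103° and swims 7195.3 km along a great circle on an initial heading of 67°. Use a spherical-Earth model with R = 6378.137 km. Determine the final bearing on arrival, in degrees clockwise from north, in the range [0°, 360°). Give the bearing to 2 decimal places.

Angular distance δ = d/R = 7195.3 / 6378.137 = 1.128119 rad.
With φ₁ = -66.339° = -1.157834 rad and θ = 67° = 1.169371 rad:
Destination latitude: φ₂ = arcsin( sin φ₁ cos δ + cos φ₁ sin δ cos θ ) = arcsin(-0.250655) = -14.516°.
Δλ = atan2( sin θ sin δ cos φ₁ , cos δ − sin φ₁ sin φ₂ ) = atan2(0.333812, 0.198776) = 1.033713 rad = 59.227°.
λ₂ = λ₁ + Δλ = 163.330°.
The forward bearing on arrival equals the back-azimuth from the destination plus 180°.
Back-azimuth from P₂ (-14.52°, 163.33°) to P₁ (-66.34°, 104.10°), with Δλ' = λ₁ − λ₂ = -59.23°: atan2( sin Δλ' cos φ₁ , cos φ₂ sin φ₁ − sin φ₂ cos φ₁ cos Δλ' ) = 202.43°.
Final bearing = (202.43° + 180°) mod 360° = 22.43°.

final bearing 22.43°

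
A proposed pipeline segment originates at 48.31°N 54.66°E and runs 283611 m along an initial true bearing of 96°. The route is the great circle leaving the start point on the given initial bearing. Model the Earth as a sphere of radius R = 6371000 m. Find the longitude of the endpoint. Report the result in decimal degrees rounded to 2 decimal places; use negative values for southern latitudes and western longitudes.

longitude 58.45°

δ = 283611/6371000 = 0.044516 rad (2.5506°).
With φ₁ = 48.31° = 0.843169 rad and θ = 96° = 1.675516 rad:
Applying the spherical law of cosines for sides, sin φ₂ = sin φ₁ cos δ + cos φ₁ sin δ cos θ = 0.742921, so φ₂ = 47.98°.
Δλ = atan2( sin θ sin δ cos φ₁ , cos δ − sin φ₁ sin φ₂ ) = atan2(0.029436, 0.444230) = 0.066165 rad = 3.79°.
Hence λ₂ = 54.66° + 3.79° = 58.45°.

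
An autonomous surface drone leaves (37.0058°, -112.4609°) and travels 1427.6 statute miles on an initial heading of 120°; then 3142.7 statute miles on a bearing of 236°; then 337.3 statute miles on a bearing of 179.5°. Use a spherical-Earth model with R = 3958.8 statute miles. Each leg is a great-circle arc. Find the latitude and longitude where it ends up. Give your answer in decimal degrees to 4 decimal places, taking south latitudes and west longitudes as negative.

Apply the spherical direct solution leg by leg, carrying full precision between legs.
Leg 1: from (37.0058°, -112.4609°), δ = 1427.6/3958.8 = 0.360614 rad, θ = 120° → φ = 24.9795°, λ = -92.7600°.
Leg 2: from (24.9795°, -92.7600°), δ = 3142.7/3958.8 = 0.793852 rad, θ = 236° → φ = -3.7479°, λ = -129.0889°.
Leg 3: from (-3.7479°, -129.0889°), δ = 337.3/3958.8 = 0.085203 rad, θ = 179.5° → φ = -8.6295°, λ = -129.0459°.

latitude -8.6295°, longitude -129.0459°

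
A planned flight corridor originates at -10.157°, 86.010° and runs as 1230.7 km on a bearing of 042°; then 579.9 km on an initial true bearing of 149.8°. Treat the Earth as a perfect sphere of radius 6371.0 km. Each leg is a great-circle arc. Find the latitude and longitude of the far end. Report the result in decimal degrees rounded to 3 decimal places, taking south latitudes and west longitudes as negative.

Apply the spherical direct solution leg by leg, carrying full precision between legs.
Leg 1: from (-10.157°, 86.010°), δ = 1230.7/6371 = 0.193172 rad, θ = 42° → φ = -1.870°, λ = 93.394°.
Leg 2: from (-1.870°, 93.394°), δ = 579.9/6371 = 0.091022 rad, θ = 149.8° → φ = -6.374°, λ = 96.031°.

latitude -6.374°, longitude 96.031°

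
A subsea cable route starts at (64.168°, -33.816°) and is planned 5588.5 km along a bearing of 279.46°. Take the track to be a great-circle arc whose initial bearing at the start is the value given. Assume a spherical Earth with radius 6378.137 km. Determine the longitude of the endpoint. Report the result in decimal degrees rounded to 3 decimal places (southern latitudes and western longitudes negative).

longitude -111.516°

Central angle δ = d/R = 0.876196 rad.
Start latitude φ₁ = 1.119943 rad; initial bearing θ = 4.877497 rad.
Applying the spherical law of cosines for sides, sin φ₂ = sin φ₁ cos δ + cos φ₁ sin δ cos θ = 0.631143, so φ₂ = 39.134°.
Then Δλ = atan2(-0.330226, 0.072002) = -1.356117 rad, from sin θ sin δ cos φ₁ over cos δ − sin φ₁ sin φ₂.
λ₂ = λ₁ + Δλ = -111.516°.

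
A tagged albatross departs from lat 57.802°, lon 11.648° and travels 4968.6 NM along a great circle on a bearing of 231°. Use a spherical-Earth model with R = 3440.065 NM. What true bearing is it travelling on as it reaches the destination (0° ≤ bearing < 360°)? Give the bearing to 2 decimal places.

The arc subtends δ = 4968.6/3440.065 = 1.444333 rad at the centre.
Converting: φ₁ = 1.008835 rad, θ = 4.031711 rad.
Applying the spherical law of cosines for sides, sin φ₂ = sin φ₁ cos δ + cos φ₁ sin δ cos θ = -0.225924, so φ₂ = -13.057°.
Then Δλ = atan2(-0.410793, 0.317306) = -0.913098 rad, from sin θ sin δ cos φ₁ over cos δ − sin φ₁ sin φ₂.
λ₂ = 11.648° + -52.317° = -40.669°.
The forward bearing on arrival equals the back-azimuth from the destination plus 180°.
Back-azimuth from P₂ (-13.06°, -40.67°) to P₁ (57.80°, 11.65°), with Δλ' = λ₁ − λ₂ = 52.32°: atan2( sin Δλ' cos φ₁ , cos φ₂ sin φ₁ − sin φ₂ cos φ₁ cos Δλ' ) = 25.16°.
Final bearing = (25.16° + 180°) mod 360° = 205.16°.

final bearing 205.16°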